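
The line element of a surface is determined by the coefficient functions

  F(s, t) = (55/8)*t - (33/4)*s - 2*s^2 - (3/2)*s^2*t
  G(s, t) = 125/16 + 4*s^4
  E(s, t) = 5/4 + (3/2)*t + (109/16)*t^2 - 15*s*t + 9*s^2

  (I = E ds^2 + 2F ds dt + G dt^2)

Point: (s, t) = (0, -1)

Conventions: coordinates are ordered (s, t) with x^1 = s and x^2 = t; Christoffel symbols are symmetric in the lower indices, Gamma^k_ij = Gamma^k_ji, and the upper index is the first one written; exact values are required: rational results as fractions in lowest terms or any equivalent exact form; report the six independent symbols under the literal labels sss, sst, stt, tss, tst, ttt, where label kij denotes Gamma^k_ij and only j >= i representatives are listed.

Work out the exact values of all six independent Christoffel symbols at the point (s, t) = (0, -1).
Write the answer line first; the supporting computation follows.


Answer: Gamma_sss = 446/41, Gamma_sst = -485/41, Gamma_stt = 550/41, Gamma_tss = 381/41, Gamma_tst = -2134/205, Gamma_ttt = 484/41

E = 105/16, F = -55/8, G = 125/16 at the point
E_s = 15, E_t = -97/8, F_s = -33/4, F_t = 55/8, G_s = 0, G_t = 0
EG - F^2 = 1025/256;  g^inv = (256/1025) * [[125/16, 55/8], [55/8, 105/16]]
first-kind symbols [ij,l] = (1/2)(d_i g_jl + d_j g_il - d_l g_ij): [ss,s] = E_s/2 = 15/2, [ss,t] = F_s - E_t/2 = -35/16, [st,s] = E_t/2 = -97/16, [st,t] = G_s/2 = 0, [tt,s] = F_t - G_s/2 = 55/8, [tt,t] = G_t/2 = 0
Gamma^s_ij = (G*[ij,s] - F*[ij,t])/(EG - F^2), Gamma^t_ij = (E*[ij,t] - F*[ij,s])/(EG - F^2)


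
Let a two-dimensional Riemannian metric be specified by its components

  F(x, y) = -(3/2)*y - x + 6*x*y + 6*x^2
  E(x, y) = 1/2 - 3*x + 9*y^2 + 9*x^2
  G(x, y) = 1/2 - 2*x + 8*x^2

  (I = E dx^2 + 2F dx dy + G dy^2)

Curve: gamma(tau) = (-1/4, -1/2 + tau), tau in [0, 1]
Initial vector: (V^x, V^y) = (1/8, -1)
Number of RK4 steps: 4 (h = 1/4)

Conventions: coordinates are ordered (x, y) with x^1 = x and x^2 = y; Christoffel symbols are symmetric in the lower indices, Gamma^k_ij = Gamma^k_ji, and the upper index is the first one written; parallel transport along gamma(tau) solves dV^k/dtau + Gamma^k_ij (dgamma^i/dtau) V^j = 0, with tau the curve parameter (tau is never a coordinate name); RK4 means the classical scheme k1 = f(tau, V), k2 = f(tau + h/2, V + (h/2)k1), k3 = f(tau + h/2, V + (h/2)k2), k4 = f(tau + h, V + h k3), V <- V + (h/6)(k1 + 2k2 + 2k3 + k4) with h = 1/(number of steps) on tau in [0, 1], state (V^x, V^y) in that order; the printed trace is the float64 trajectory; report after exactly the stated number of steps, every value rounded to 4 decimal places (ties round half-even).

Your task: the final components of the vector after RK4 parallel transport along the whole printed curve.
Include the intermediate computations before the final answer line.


gamma'(tau) = (0, 1); f(tau, V)^k = -Gamma^k_ij(gamma(tau)) gamma'^i(tau) V^j; h = 1/4; intermediate values shown to 6 dp
curve data and Christoffel symbols at the stage parameters:
  tau = 0.000000: gamma = (-0.250000, -0.500000), gamma' = (0.000000, 1.000000); Gamma_xxx = -0.198020, Gamma_xxy = -0.237624, Gamma_xyy = 0.000000, Gamma_yxx = -1.386139, Gamma_yxy = -1.663366, Gamma_yyy = 0.000000
  tau = 0.125000: gamma = (-0.250000, -0.375000), gamma' = (0.000000, 1.000000); Gamma_xxx = -0.381910, Gamma_xxy = 0.120603, Gamma_xyy = 0.000000, Gamma_yxx = -1.471106, Gamma_yxy = -2.140704, Gamma_yyy = 0.000000
  tau = 0.250000: gamma = (-0.250000, -0.250000), gamma' = (0.000000, 1.000000); Gamma_xxx = -0.691589, Gamma_xxy = 0.448598, Gamma_xyy = 0.000000, Gamma_yxx = -1.532710, Gamma_yxy = -2.411215, Gamma_yyy = 0.000000
  tau = 0.375000: gamma = (-0.250000, -0.125000), gamma' = (0.000000, 1.000000); Gamma_xxx = -1.036437, Gamma_xxy = 0.680162, Gamma_xyy = 0.000000, Gamma_yxx = -1.725709, Gamma_yxy = -2.453441, Gamma_yyy = 0.000000
  tau = 0.500000: gamma = (-0.250000, 0.000000), gamma' = (0.000000, 1.000000); Gamma_xxx = -1.342282, Gamma_xxy = 0.805369, Gamma_xyy = 0.000000, Gamma_yxx = -2.107383, Gamma_yxy = -2.335570, Gamma_yyy = 0.000000
  tau = 0.625000: gamma = (-0.250000, 0.125000), gamma' = (0.000000, 1.000000); Gamma_xxx = -1.580381, Gamma_xxy = 0.850136, Gamma_xyy = 0.000000, Gamma_yxx = -2.653270, Gamma_yxy = -2.141689, Gamma_yyy = 0.000000
  tau = 0.750000: gamma = (-0.250000, 0.250000), gamma' = (0.000000, 1.000000); Gamma_xxx = -1.753304, Gamma_xxy = 0.845815, Gamma_xyy = 0.000000, Gamma_yxx = -3.312775, Gamma_yxy = -1.929515, Gamma_yyy = 0.000000
  tau = 0.875000: gamma = (-0.250000, 0.375000), gamma' = (0.000000, 1.000000); Gamma_xxx = -1.874776, Gamma_xxy = 0.815742, Gamma_xyy = 0.000000, Gamma_yxx = -4.041592, Gamma_yxy = -1.728086, Gamma_yyy = 0.000000
  tau = 1.000000: gamma = (-0.250000, 0.500000), gamma' = (0.000000, 1.000000); Gamma_xxx = -1.958944, Gamma_xxy = 0.774194, Gamma_xyy = 0.000000, Gamma_yxx = -4.809384, Gamma_yxy = -1.548387, Gamma_yyy = 0.000000
step 0: V^x = 0.1250, V^y = -1.0000
step 1: k1 = (0.029703, 0.207921), k2 = (-0.015523, 0.275536), k3 = (-0.014841, 0.263434), k4 = (-0.054410, 0.292455); V <- V + (h/6)(k1 + 2k2 + 2k3 + k4): V^x = 0.1214, V^y = -0.9342
step 2: k1 = (-0.054478, 0.292818), k2 = (-0.077967, 0.281239), k3 = (-0.075970, 0.274035), k4 = (-0.082508, 0.239274); V <- V + (h/6)(k1 + 2k2 + 2k3 + k4): V^x = 0.1029, V^y = -0.8658
step 3: k1 = (-0.082876, 0.240340), k2 = (-0.078676, 0.198202), k3 = (-0.079122, 0.199327), k4 = (-0.070307, 0.160389); V <- V + (h/6)(k1 + 2k2 + 2k3 + k4): V^x = 0.0834, V^y = -0.8160
step 4: k1 = (-0.070517, 0.160867), k2 = (-0.060819, 0.128841), k3 = (-0.061808, 0.130936), k4 = (-0.052583, 0.105166); V <- V + (h/6)(k1 + 2k2 + 2k3 + k4): V^x = 0.0680, V^y = -0.7832

Answer: V^x = 0.0680, V^y = -0.7832


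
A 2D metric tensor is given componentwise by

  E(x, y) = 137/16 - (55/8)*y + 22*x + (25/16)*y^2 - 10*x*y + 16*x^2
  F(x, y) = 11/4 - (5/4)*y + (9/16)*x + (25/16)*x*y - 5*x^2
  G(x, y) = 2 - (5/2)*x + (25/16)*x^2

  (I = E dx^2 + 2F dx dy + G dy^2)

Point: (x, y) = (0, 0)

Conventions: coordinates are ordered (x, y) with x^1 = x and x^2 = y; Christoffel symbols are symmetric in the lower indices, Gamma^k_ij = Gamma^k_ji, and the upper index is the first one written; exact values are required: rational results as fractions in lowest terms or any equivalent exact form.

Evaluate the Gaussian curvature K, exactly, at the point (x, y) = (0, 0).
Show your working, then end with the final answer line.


E = 137/16, F = 11/4, G = 2, EG - F^2 = 153/16 at the point
E_x = 22, E_y = -55/8, F_x = 9/16, F_y = -5/4, G_x = -5/2, G_y = 0
E_yy = 25/8, F_xy = 25/16, G_xx = 25/8
The intrinsic route: Brioschi's K = (det M1 - det M2)/(EG - F^2)^2.
M1 = [[-E_yy/2 + F_xy - G_xx/2, E_x/2, F_x - E_y/2], [F_y - G_x/2, E, F], [G_y/2, F, G]] = [[-25/16, 11, 4], [0, 137/16, 11/4], [0, 11/4, 2]]; det M1 = -3825/256
M2 = [[0, E_y/2, G_x/2], [E_y/2, E, F], [G_x/2, F, G]] = [[0, -55/16, -5/4], [-55/16, 137/16, 11/4], [-5/4, 11/4, 2]]; det M2 = -3425/256
det M1 - det M2 = -25/16; K = -25/16 / (153/16)^2 = -400/23409

Answer: K = -400/23409


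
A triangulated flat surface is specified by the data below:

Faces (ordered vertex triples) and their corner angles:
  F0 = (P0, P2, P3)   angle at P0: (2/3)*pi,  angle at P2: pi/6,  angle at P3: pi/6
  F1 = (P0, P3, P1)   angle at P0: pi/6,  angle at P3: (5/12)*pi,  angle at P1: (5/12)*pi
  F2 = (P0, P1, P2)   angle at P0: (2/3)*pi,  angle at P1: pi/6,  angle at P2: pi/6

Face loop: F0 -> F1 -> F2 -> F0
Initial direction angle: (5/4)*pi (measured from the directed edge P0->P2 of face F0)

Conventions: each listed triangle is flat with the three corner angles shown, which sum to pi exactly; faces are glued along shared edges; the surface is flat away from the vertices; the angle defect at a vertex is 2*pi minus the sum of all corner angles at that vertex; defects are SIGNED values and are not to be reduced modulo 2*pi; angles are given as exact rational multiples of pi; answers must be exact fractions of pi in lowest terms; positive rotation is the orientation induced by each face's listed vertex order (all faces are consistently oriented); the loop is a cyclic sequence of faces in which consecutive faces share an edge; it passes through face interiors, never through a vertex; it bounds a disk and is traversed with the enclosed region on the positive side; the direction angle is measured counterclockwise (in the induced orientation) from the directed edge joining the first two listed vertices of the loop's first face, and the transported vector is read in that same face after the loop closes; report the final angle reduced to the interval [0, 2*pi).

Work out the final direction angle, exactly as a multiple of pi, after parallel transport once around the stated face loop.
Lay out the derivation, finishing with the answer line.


enclosed vertex P0: corner angles sum to (3/2)*pi, defect = 2*pi - (3/2)*pi = pi/2
adding the enclosed defects to the starting angle (mod 2*pi, induced orientation) gives the holonomy
final angle = (5/4)*pi + pi/2 = (7/4)*pi (mod 2*pi)

Answer: final direction angle = (7/4)*pi


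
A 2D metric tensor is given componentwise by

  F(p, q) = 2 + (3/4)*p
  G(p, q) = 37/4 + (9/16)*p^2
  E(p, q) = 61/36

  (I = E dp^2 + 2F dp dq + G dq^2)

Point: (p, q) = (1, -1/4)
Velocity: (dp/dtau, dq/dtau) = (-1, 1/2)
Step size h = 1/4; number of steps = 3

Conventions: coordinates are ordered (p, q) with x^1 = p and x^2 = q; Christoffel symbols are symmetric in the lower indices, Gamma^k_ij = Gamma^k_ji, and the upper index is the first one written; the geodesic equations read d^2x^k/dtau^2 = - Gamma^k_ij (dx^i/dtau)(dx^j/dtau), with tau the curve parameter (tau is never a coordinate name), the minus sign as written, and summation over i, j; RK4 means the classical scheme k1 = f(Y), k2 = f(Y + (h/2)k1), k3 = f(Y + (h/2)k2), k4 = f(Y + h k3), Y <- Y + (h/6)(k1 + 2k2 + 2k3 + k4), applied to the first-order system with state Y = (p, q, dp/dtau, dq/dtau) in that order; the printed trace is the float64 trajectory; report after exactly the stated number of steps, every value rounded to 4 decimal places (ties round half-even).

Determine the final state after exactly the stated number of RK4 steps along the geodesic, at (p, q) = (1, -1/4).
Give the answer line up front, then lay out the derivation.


Answer: p = 0.2996, q = 0.1032, dp/dtau = -0.8788, dq/dtau = 0.4421

f(Y) = (dp/dtau, dq/dtau, -Gamma^p_ij Y'^i Y'^j, -Gamma^q_ij Y'^i Y'^j) with the Gammas evaluated at the stage position; h = 0.250000; intermediate values shown to 6 dp
step 0: p = 1.0000, q = -0.2500, dp/dtau = -1.0000, dq/dtau = 0.5000
step 1:
  k1: at (p, q) = (1.000000, -0.250000), (dp/dtau, dq/dtau) = (-1.000000, 0.500000); Gamma_ppp = -0.227543, Gamma_ppq = -0.170657, Gamma_pqq = -0.608935, Gamma_qpp = 0.140203, Gamma_qpq = 0.105152, Gamma_qqq = 0.170657; k1 = (-1.000000, 0.500000, 0.209119, -0.077715)
  k2: at (p, q) = (0.875000, -0.187500), (dp/dtau, dq/dtau) = (-0.973860, 0.490286); Gamma_ppp = -0.213121, Gamma_ppq = -0.139861, Gamma_pqq = -0.509720, Gamma_qpp = 0.135952, Gamma_qpq = 0.089218, Gamma_qqq = 0.139861; k2 = (-0.973860, 0.490286, 0.191093, -0.077359)
  k3: at (p, q) = (0.878267, -0.188714), (dp/dtau, dq/dtau) = (-0.976113, 0.490330); Gamma_ppp = -0.213490, Gamma_ppq = -0.140626, Gamma_pqq = -0.512208, Gamma_qpp = 0.136062, Gamma_qpq = 0.089624, Gamma_qqq = 0.140626; k3 = (-0.976113, 0.490330, 0.191948, -0.077658)
  k4: at (p, q) = (0.755972, -0.127417), (dp/dtau, dq/dtau) = (-0.952013, 0.480586); Gamma_ppp = -0.199943, Gamma_ppq = -0.113363, Gamma_pqq = -0.422696, Gamma_qpp = 0.131981, Gamma_qpq = 0.074830, Gamma_qqq = 0.113363; k4 = (-0.952013, 0.480586, 0.175108, -0.077327)
  Y <- Y + (h/6)(k1 + 2k2 + 2k3 + k4): p = 0.7562, q = -0.1274, dp/dtau = -0.9521, dq/dtau = 0.4806
step 2:
  k1: at (p, q) = (0.756168, -0.127424), (dp/dtau, dq/dtau) = (-0.952070, 0.480622); Gamma_ppp = -0.199964, Gamma_ppq = -0.113405, Gamma_pqq = -0.422834, Gamma_qpp = 0.131987, Gamma_qpq = 0.074853, Gamma_qqq = 0.113405; k1 = (-0.952070, 0.480622, 0.175144, -0.077331)
  k2: at (p, q) = (0.637160, -0.067347), (dp/dtau, dq/dtau) = (-0.930178, 0.470956); Gamma_ppp = -0.187325, Gamma_ppq = -0.089517, Gamma_pqq = -0.342421, Gamma_qpp = 0.128099, Gamma_qpq = 0.061215, Gamma_qqq = 0.089517; k2 = (-0.930178, 0.470956, 0.159598, -0.077057)
  k3: at (p, q) = (0.639896, -0.068555), (dp/dtau, dq/dtau) = (-0.932121, 0.470990); Gamma_ppp = -0.187610, Gamma_ppq = -0.090038, Gamma_pqq = -0.344201, Gamma_qpp = 0.128187, Gamma_qpq = 0.061520, Gamma_qqq = 0.090038; k3 = (-0.932121, 0.470990, 0.160302, -0.077332)
  k4: at (p, q) = (0.523138, -0.009677), (dp/dtau, dq/dtau) = (-0.911995, 0.461289); Gamma_ppp = -0.175717, Gamma_ppq = -0.068943, Gamma_pqq = -0.271004, Gamma_qpp = 0.124456, Gamma_qpq = 0.048831, Gamma_qqq = 0.068943; k4 = (-0.911995, 0.461289, 0.145808, -0.077099)
  Y <- Y + (h/6)(k1 + 2k2 + 2k3 + k4): p = 0.5233, q = -0.0097, dp/dtau = -0.9120, dq/dtau = 0.4613
step 3:
  k1: at (p, q) = (0.523307, -0.009683), (dp/dtau, dq/dtau) = (-0.912039, 0.461322); Gamma_ppp = -0.175734, Gamma_ppq = -0.068972, Gamma_pqq = -0.271107, Gamma_qpp = 0.124461, Gamma_qpq = 0.048849, Gamma_qqq = 0.068972; k1 = (-0.912039, 0.461322, 0.145835, -0.077102)
  k2: at (p, q) = (0.409303, 0.047983), (dp/dtau, dq/dtau) = (-0.893810, 0.451684); Gamma_ppp = -0.164609, Gamma_ppq = -0.050531, Gamma_pqq = -0.204673, Gamma_qpp = 0.120903, Gamma_qpq = 0.037115, Gamma_qqq = 0.050531; k2 = (-0.893810, 0.451684, 0.132462, -0.076931)
  k3: at (p, q) = (0.411581, 0.046778), (dp/dtau, dq/dtau) = (-0.895481, 0.451705); Gamma_ppp = -0.164827, Gamma_ppq = -0.050880, Gamma_pqq = -0.205955, Gamma_qpp = 0.120974, Gamma_qpq = 0.037343, Gamma_qqq = 0.050880; k3 = (-0.895481, 0.451705, 0.133034, -0.077179)
  k4: at (p, q) = (0.299437, 0.103244), (dp/dtau, dq/dtau) = (-0.878781, 0.442027); Gamma_ppp = -0.154337, Gamma_ppq = -0.034661, Gamma_pqq = -0.144908, Gamma_qpp = 0.117557, Gamma_qpq = 0.026401, Gamma_qqq = 0.034661; k4 = (-0.878781, 0.442027, 0.120573, -0.077046)
  Y <- Y + (h/6)(k1 + 2k2 + 2k3 + k4): p = 0.2996, q = 0.1032, dp/dtau = -0.8788, dq/dtau = 0.4421


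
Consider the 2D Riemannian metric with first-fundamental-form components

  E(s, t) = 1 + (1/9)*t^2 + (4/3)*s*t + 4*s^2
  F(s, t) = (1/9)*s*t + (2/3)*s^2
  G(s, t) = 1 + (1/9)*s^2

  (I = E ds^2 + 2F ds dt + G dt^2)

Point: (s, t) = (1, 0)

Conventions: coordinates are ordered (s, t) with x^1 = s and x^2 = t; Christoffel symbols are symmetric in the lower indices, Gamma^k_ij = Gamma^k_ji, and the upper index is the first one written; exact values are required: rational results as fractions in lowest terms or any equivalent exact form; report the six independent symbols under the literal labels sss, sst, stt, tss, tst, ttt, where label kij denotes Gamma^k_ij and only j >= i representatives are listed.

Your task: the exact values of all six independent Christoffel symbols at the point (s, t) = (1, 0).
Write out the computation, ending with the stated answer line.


E = 5, F = 2/3, G = 10/9 at the point
E_s = 8, E_t = 4/3, F_s = 4/3, F_t = 1/9, G_s = 2/9, G_t = 0
EG - F^2 = 46/9;  g^inv = (9/46) * [[10/9, -2/3], [-2/3, 5]]
first-kind symbols [ij,l] = (1/2)(d_i g_jl + d_j g_il - d_l g_ij): [ss,s] = E_s/2 = 4, [ss,t] = F_s - E_t/2 = 2/3, [st,s] = E_t/2 = 2/3, [st,t] = G_s/2 = 1/9, [tt,s] = F_t - G_s/2 = 0, [tt,t] = G_t/2 = 0
Gamma^s_ij = (G*[ij,s] - F*[ij,t])/(EG - F^2), Gamma^t_ij = (E*[ij,t] - F*[ij,s])/(EG - F^2)

Answer: Gamma_sss = 18/23, Gamma_sst = 3/23, Gamma_stt = 0, Gamma_tss = 3/23, Gamma_tst = 1/46, Gamma_ttt = 0


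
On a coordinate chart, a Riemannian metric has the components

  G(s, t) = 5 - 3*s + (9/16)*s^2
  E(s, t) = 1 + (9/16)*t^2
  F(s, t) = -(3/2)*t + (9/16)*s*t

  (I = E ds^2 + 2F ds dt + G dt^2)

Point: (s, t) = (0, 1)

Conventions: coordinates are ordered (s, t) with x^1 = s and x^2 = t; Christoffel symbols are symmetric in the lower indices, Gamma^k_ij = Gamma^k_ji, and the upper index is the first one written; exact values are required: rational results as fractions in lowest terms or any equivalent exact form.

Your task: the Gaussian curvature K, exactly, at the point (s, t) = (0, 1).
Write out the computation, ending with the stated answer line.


E = 25/16, F = -3/2, G = 5, EG - F^2 = 89/16 at the point
E_s = 0, E_t = 9/8, F_s = 9/16, F_t = -3/2, G_s = -3, G_t = 0
E_tt = 9/8, F_st = 9/16, G_ss = 9/8
Brioschi: K = (det M1 - det M2) / (EG - F^2)^2 with the standard first/second-derivative matrices M1, M2.
M1 = [[-E_tt/2 + F_st - G_ss/2, E_s/2, F_s - E_t/2], [F_t - G_s/2, E, F], [G_t/2, F, G]] = [[-9/16, 0, 0], [0, 25/16, -3/2], [0, -3/2, 5]]; det M1 = -801/256
M2 = [[0, E_t/2, G_s/2], [E_t/2, E, F], [G_s/2, F, G]] = [[0, 9/16, -3/2], [9/16, 25/16, -3/2], [-3/2, -3/2, 5]]; det M2 = -657/256
det M1 - det M2 = -9/16; K = -9/16 / (89/16)^2 = -144/7921

Answer: K = -144/7921


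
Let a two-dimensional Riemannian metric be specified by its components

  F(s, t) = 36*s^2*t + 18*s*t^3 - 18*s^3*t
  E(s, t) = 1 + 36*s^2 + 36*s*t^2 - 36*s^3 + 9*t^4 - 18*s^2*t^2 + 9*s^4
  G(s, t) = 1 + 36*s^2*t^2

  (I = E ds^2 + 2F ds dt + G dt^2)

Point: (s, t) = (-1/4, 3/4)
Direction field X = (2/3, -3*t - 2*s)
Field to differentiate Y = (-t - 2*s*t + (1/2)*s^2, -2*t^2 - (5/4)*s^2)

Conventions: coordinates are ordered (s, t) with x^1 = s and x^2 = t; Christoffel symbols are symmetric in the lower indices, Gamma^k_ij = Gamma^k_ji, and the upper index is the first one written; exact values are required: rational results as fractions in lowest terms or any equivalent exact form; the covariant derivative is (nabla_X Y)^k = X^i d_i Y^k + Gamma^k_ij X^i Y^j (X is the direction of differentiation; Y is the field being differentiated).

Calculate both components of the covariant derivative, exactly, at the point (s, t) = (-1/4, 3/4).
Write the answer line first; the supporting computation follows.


Answer: (nabla_X Y)^s = -7/24, (nabla_X Y)^t = 237653/27840

E = 1, F = 0, G = 145/64 at the point
E_s = 0, E_t = 0, F_s = -135/16, F_t = -81/16, G_s = -81/8, G_t = 27/8
EG - F^2 = 145/64;  g^inv = (64/145) * [[145/64, 0], [0, 1]]
first-kind symbols [ij,l] = (1/2)(d_i g_jl + d_j g_il - d_l g_ij): [ss,s] = E_s/2 = 0, [ss,t] = F_s - E_t/2 = -135/16, [st,s] = E_t/2 = 0, [st,t] = G_s/2 = -81/16, [tt,s] = F_t - G_s/2 = 0, [tt,t] = G_t/2 = 27/16
Gamma^s_ij = (G*[ij,s] - F*[ij,t])/(EG - F^2), Gamma^t_ij = (E*[ij,t] - F*[ij,s])/(EG - F^2)
Gamma_sss = 0, Gamma_sst = 0, Gamma_stt = 0, Gamma_tss = -108/29, Gamma_tst = -324/145, Gamma_ttt = 108/145
X = (2/3, -7/4), Y = (-11/32, -77/64) at the point


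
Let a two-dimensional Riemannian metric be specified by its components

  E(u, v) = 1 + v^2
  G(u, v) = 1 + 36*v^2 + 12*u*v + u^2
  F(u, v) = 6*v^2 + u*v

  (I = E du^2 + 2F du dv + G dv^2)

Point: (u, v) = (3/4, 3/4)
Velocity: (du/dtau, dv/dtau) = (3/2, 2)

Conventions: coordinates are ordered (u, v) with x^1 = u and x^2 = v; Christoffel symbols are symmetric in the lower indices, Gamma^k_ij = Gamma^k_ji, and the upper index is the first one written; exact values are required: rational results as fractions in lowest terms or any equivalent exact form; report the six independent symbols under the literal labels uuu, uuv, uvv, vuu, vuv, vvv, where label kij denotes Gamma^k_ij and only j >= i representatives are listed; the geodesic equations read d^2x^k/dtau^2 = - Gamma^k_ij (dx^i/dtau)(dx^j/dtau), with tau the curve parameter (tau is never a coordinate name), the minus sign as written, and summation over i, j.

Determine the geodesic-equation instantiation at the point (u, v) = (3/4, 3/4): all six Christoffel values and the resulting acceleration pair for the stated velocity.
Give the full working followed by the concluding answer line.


E = 25/16, F = 63/16, G = 457/16 at the point
E_u = 0, E_v = 3/2, F_u = 3/4, F_v = 39/4, G_u = 21/2, G_v = 63
EG - F^2 = 233/8;  g^inv = (8/233) * [[457/16, -63/16], [-63/16, 25/16]]
first-kind symbols [ij,l] = (1/2)(d_i g_jl + d_j g_il - d_l g_ij): [uu,u] = E_u/2 = 0, [uu,v] = F_u - E_v/2 = 0, [uv,u] = E_v/2 = 3/4, [uv,v] = G_u/2 = 21/4, [vv,u] = F_v - G_u/2 = 9/2, [vv,v] = G_v/2 = 63/2
Gamma^u_ij = (G*[ij,u] - F*[ij,v])/(EG - F^2), Gamma^v_ij = (E*[ij,v] - F*[ij,u])/(EG - F^2)
Gamma_uuu = 0, Gamma_uuv = 6/233, Gamma_uvv = 36/233, Gamma_vuu = 0, Gamma_vuv = 42/233, Gamma_vvv = 252/233
d^2u/dtau^2 = -(Gamma_uuu*(3/2)^2 + 2*Gamma_uuv*(3/2)*(2) + Gamma_uvv*(2)^2) = -180/233
d^2v/dtau^2 = -(Gamma_vuu*(3/2)^2 + 2*Gamma_vuv*(3/2)*(2) + Gamma_vvv*(2)^2) = -1260/233

Answer: Gamma_uuu = 0, Gamma_uuv = 6/233, Gamma_uvv = 36/233, Gamma_vuu = 0, Gamma_vuv = 42/233, Gamma_vvv = 252/233; accelerations (d^2u/dtau^2, d^2v/dtau^2) = (-180/233, -1260/233)


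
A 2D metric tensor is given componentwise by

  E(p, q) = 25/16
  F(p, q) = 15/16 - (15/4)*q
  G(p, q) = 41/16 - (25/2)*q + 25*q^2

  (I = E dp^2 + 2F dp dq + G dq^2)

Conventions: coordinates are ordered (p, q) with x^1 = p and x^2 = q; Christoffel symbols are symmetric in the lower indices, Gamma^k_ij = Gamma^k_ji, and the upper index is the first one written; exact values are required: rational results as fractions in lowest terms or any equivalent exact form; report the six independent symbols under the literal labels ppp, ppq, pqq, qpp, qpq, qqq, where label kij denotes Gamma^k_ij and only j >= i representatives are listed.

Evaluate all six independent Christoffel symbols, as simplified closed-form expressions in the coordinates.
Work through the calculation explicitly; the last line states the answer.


E = 25/16; F = 15/16 - (15/4)*q; G = 41/16 - (25/2)*q + 25*q^2
Gamma^k_ij = (1/2) g^{kl} (d_i g_jl + d_j g_il - d_l g_ij), with g^inv = (1/(EG-F^2)) [[G, -F], [-F, E]]
first partials: E_p = 0, E_q = 0, F_p = 0, F_q = -15/4, G_p = 0, G_q = -25/2 + 50*q
D = EG - F^2 = 25/8 - (25/2)*q + 25*q^2
expanded: Gamma^p_pp = (G E_p - 2F F_p + F E_q)/(2D), Gamma^p_pq = (G E_q - F G_p)/(2D), Gamma^p_qq = (2G F_q - G G_p - F G_q)/(2D), Gamma^q_pp = (2E F_p - E E_q - F E_p)/(2D), Gamma^q_pq = (E G_p - F E_q)/(2D), Gamma^q_qq = (E G_q - 2F F_q + F G_p)/(2D); substitute and cancel common factors

Answer: Gamma_ppp = 0, Gamma_ppq = 0, Gamma_pqq = -6/(40*q^2 - 20*q + 5), Gamma_qpp = 0, Gamma_qpq = 0, Gamma_qqq = (8*q - 2)/(8*q^2 - 4*q + 1)


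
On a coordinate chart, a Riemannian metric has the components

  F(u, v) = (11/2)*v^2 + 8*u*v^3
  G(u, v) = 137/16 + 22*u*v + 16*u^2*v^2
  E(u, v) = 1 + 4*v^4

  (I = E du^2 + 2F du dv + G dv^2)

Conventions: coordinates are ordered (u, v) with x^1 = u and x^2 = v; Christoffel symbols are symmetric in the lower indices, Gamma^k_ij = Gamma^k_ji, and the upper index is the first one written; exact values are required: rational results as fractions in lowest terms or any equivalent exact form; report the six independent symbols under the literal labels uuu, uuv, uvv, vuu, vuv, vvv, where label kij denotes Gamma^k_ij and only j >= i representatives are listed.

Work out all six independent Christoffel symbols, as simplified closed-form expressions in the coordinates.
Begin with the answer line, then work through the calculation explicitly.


Answer: Gamma_uuu = 0, Gamma_uuv = 128*v^3/(256*u^2*v^2 + 352*u*v + 64*v^4 + 137), Gamma_uvv = 128*u*v^2/(256*u^2*v^2 + 352*u*v + 64*v^4 + 137), Gamma_vuu = 0, Gamma_vuv = (256*u*v^2 + 176*v)/(256*u^2*v^2 + 352*u*v + 64*v^4 + 137), Gamma_vvv = (256*u^2*v + 176*u)/(256*u^2*v^2 + 352*u*v + 64*v^4 + 137)

E = 1 + 4*v^4; F = (11/2)*v^2 + 8*u*v^3; G = 137/16 + 22*u*v + 16*u^2*v^2
Gamma^k_ij = (1/2) g^{kl} (d_i g_jl + d_j g_il - d_l g_ij), with g^inv = (1/(EG-F^2)) [[G, -F], [-F, E]]
first partials: E_u = 0, E_v = 16*v^3, F_u = 8*v^3, F_v = 11*v + 24*u*v^2, G_u = 22*v + 32*u*v^2, G_v = 22*u + 32*u^2*v
D = EG - F^2 = 137/16 + 22*u*v + 4*v^4 + 16*u^2*v^2
expanded: Gamma^u_uu = (G E_u - 2F F_u + F E_v)/(2D), Gamma^u_uv = (G E_v - F G_u)/(2D), Gamma^u_vv = (2G F_v - G G_u - F G_v)/(2D), Gamma^v_uu = (2E F_u - E E_v - F E_u)/(2D), Gamma^v_uv = (E G_u - F E_v)/(2D), Gamma^v_vv = (E G_v - 2F F_v + F G_u)/(2D); substitute and cancel common factors


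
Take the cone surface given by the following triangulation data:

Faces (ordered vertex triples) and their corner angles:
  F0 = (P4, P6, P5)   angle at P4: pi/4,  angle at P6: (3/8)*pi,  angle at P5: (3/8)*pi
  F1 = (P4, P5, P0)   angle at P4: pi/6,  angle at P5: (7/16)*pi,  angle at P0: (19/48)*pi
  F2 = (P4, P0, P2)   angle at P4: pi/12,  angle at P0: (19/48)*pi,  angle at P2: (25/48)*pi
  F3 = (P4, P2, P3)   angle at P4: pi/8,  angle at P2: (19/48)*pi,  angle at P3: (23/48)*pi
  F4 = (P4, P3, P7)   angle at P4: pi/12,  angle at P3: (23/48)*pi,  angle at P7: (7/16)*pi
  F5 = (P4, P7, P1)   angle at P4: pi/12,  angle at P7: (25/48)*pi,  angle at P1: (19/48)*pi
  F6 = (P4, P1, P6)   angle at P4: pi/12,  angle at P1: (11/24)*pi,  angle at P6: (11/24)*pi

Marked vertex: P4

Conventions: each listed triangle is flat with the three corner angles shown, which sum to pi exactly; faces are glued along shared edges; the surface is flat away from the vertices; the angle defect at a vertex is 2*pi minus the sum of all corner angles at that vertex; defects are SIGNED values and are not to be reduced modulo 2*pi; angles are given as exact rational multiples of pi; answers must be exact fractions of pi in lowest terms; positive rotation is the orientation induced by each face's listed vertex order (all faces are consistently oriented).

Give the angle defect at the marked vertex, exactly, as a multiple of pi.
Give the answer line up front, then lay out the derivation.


Answer: defect(P4) = (9/8)*pi

Sum of corner angles at P4: (7/8)*pi
defect = 2*pi - (7/8)*pi


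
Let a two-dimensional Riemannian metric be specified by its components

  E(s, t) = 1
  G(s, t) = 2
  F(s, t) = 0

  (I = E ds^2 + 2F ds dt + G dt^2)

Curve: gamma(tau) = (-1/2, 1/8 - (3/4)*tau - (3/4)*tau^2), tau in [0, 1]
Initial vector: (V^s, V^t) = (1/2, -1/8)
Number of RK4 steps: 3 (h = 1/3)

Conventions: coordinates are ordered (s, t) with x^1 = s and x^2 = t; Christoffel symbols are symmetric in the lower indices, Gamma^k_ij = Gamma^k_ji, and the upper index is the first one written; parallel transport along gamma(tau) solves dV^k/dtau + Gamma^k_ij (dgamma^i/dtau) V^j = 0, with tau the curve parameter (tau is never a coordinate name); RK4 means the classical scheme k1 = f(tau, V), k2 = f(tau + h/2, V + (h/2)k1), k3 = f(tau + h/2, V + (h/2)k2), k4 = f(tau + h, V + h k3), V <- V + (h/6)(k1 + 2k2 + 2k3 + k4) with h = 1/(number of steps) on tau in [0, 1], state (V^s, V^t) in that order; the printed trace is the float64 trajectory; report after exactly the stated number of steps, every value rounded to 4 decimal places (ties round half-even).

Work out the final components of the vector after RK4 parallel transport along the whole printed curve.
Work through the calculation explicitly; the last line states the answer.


gamma'(tau) = (0, -3/4 - (3/2)*tau); f(tau, V)^k = -Gamma^k_ij(gamma(tau)) gamma'^i(tau) V^j; h = 1/3; intermediate values shown to 6 dp
curve data and Christoffel symbols at the stage parameters:
  tau = 0.000000: gamma = (-0.500000, 0.125000), gamma' = (0.000000, -0.750000); Gamma_sss = 0.000000, Gamma_sst = 0.000000, Gamma_stt = 0.000000, Gamma_tss = 0.000000, Gamma_tst = 0.000000, Gamma_ttt = 0.000000
  tau = 0.166667: gamma = (-0.500000, -0.020833), gamma' = (0.000000, -1.000000); Gamma_sss = 0.000000, Gamma_sst = 0.000000, Gamma_stt = 0.000000, Gamma_tss = 0.000000, Gamma_tst = 0.000000, Gamma_ttt = 0.000000
  tau = 0.333333: gamma = (-0.500000, -0.208333), gamma' = (0.000000, -1.250000); Gamma_sss = 0.000000, Gamma_sst = 0.000000, Gamma_stt = 0.000000, Gamma_tss = 0.000000, Gamma_tst = 0.000000, Gamma_ttt = 0.000000
  tau = 0.500000: gamma = (-0.500000, -0.437500), gamma' = (0.000000, -1.500000); Gamma_sss = 0.000000, Gamma_sst = 0.000000, Gamma_stt = 0.000000, Gamma_tss = 0.000000, Gamma_tst = 0.000000, Gamma_ttt = 0.000000
  tau = 0.666667: gamma = (-0.500000, -0.708333), gamma' = (0.000000, -1.750000); Gamma_sss = 0.000000, Gamma_sst = 0.000000, Gamma_stt = 0.000000, Gamma_tss = 0.000000, Gamma_tst = 0.000000, Gamma_ttt = 0.000000
  tau = 0.833333: gamma = (-0.500000, -1.020833), gamma' = (0.000000, -2.000000); Gamma_sss = 0.000000, Gamma_sst = 0.000000, Gamma_stt = 0.000000, Gamma_tss = 0.000000, Gamma_tst = 0.000000, Gamma_ttt = 0.000000
  tau = 1.000000: gamma = (-0.500000, -1.375000), gamma' = (0.000000, -2.250000); Gamma_sss = 0.000000, Gamma_sst = 0.000000, Gamma_stt = 0.000000, Gamma_tss = 0.000000, Gamma_tst = 0.000000, Gamma_ttt = 0.000000
step 0: V^s = 0.5000, V^t = -0.1250
step 1: k1 = (0.000000, 0.000000), k2 = (0.000000, 0.000000), k3 = (0.000000, 0.000000), k4 = (0.000000, 0.000000); V <- V + (h/6)(k1 + 2k2 + 2k3 + k4): V^s = 0.5000, V^t = -0.1250
step 2: k1 = (0.000000, 0.000000), k2 = (0.000000, 0.000000), k3 = (0.000000, 0.000000), k4 = (0.000000, 0.000000); V <- V + (h/6)(k1 + 2k2 + 2k3 + k4): V^s = 0.5000, V^t = -0.1250
step 3: k1 = (0.000000, 0.000000), k2 = (0.000000, 0.000000), k3 = (0.000000, 0.000000), k4 = (0.000000, 0.000000); V <- V + (h/6)(k1 + 2k2 + 2k3 + k4): V^s = 0.5000, V^t = -0.1250

Answer: V^s = 0.5000, V^t = -0.1250


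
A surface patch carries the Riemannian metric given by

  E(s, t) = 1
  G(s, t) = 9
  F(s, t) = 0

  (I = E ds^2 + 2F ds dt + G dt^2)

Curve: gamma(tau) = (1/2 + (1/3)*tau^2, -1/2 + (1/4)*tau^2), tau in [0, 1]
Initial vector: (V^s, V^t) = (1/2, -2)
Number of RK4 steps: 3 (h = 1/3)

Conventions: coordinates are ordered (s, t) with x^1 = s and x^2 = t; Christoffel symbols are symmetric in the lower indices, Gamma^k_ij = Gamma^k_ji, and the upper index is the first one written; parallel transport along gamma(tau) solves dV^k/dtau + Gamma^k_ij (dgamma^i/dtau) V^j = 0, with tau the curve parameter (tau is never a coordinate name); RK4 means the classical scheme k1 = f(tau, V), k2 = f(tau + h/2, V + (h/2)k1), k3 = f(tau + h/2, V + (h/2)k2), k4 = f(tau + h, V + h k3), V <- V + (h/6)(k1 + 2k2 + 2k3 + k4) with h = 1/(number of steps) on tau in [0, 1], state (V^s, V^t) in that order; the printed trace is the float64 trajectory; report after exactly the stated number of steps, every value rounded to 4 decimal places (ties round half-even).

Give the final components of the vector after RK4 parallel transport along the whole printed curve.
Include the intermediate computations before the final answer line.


gamma'(tau) = ((2/3)*tau, (1/2)*tau); f(tau, V)^k = -Gamma^k_ij(gamma(tau)) gamma'^i(tau) V^j; h = 1/3; intermediate values shown to 6 dp
curve data and Christoffel symbols at the stage parameters:
  tau = 0.000000: gamma = (0.500000, -0.500000), gamma' = (0.000000, 0.000000); Gamma_sss = 0.000000, Gamma_sst = 0.000000, Gamma_stt = 0.000000, Gamma_tss = 0.000000, Gamma_tst = 0.000000, Gamma_ttt = 0.000000
  tau = 0.166667: gamma = (0.509259, -0.493056), gamma' = (0.111111, 0.083333); Gamma_sss = 0.000000, Gamma_sst = 0.000000, Gamma_stt = 0.000000, Gamma_tss = 0.000000, Gamma_tst = 0.000000, Gamma_ttt = 0.000000
  tau = 0.333333: gamma = (0.537037, -0.472222), gamma' = (0.222222, 0.166667); Gamma_sss = 0.000000, Gamma_sst = 0.000000, Gamma_stt = 0.000000, Gamma_tss = 0.000000, Gamma_tst = 0.000000, Gamma_ttt = 0.000000
  tau = 0.500000: gamma = (0.583333, -0.437500), gamma' = (0.333333, 0.250000); Gamma_sss = 0.000000, Gamma_sst = 0.000000, Gamma_stt = 0.000000, Gamma_tss = 0.000000, Gamma_tst = 0.000000, Gamma_ttt = 0.000000
  tau = 0.666667: gamma = (0.648148, -0.388889), gamma' = (0.444444, 0.333333); Gamma_sss = 0.000000, Gamma_sst = 0.000000, Gamma_stt = 0.000000, Gamma_tss = 0.000000, Gamma_tst = 0.000000, Gamma_ttt = 0.000000
  tau = 0.833333: gamma = (0.731481, -0.326389), gamma' = (0.555556, 0.416667); Gamma_sss = 0.000000, Gamma_sst = 0.000000, Gamma_stt = 0.000000, Gamma_tss = 0.000000, Gamma_tst = 0.000000, Gamma_ttt = 0.000000
  tau = 1.000000: gamma = (0.833333, -0.250000), gamma' = (0.666667, 0.500000); Gamma_sss = 0.000000, Gamma_sst = 0.000000, Gamma_stt = 0.000000, Gamma_tss = 0.000000, Gamma_tst = 0.000000, Gamma_ttt = 0.000000
step 0: V^s = 0.5000, V^t = -2.0000
step 1: k1 = (0.000000, 0.000000), k2 = (0.000000, 0.000000), k3 = (0.000000, 0.000000), k4 = (0.000000, 0.000000); V <- V + (h/6)(k1 + 2k2 + 2k3 + k4): V^s = 0.5000, V^t = -2.0000
step 2: k1 = (0.000000, 0.000000), k2 = (0.000000, 0.000000), k3 = (0.000000, 0.000000), k4 = (0.000000, 0.000000); V <- V + (h/6)(k1 + 2k2 + 2k3 + k4): V^s = 0.5000, V^t = -2.0000
step 3: k1 = (0.000000, 0.000000), k2 = (0.000000, 0.000000), k3 = (0.000000, 0.000000), k4 = (0.000000, 0.000000); V <- V + (h/6)(k1 + 2k2 + 2k3 + k4): V^s = 0.5000, V^t = -2.0000

Answer: V^s = 0.5000, V^t = -2.0000


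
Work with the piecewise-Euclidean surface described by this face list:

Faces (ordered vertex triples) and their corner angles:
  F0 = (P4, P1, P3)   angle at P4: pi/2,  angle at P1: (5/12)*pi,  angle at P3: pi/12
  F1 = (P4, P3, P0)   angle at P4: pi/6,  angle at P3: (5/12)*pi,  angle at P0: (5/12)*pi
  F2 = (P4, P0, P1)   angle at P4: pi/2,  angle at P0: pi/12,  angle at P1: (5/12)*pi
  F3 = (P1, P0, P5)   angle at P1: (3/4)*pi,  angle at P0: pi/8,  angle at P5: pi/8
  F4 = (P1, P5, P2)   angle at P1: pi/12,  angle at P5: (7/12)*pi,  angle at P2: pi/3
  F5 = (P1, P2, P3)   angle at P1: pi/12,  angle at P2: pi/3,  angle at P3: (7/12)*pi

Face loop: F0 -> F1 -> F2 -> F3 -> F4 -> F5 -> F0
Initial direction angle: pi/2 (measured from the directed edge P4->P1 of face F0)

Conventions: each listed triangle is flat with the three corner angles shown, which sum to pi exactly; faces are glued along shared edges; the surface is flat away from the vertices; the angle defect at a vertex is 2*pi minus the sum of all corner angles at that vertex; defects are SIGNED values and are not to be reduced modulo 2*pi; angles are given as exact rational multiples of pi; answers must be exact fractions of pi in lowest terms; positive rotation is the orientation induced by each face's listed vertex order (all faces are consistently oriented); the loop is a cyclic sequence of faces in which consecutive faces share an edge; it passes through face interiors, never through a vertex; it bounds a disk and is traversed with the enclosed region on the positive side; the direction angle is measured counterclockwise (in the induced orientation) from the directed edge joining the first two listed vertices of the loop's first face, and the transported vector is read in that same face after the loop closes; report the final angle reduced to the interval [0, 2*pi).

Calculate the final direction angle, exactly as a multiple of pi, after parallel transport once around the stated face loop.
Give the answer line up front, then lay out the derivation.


Answer: final direction angle = (19/12)*pi

enclosed vertex P1: corner angles sum to (7/4)*pi, defect = 2*pi - (7/4)*pi = pi/4
enclosed vertex P4: corner angles sum to (7/6)*pi, defect = 2*pi - (7/6)*pi = (5/6)*pi
the final direction is the initial angle plus the enclosed defects, taken mod 2*pi in the induced orientation
final angle = pi/2 + (13/12)*pi = (19/12)*pi (mod 2*pi)


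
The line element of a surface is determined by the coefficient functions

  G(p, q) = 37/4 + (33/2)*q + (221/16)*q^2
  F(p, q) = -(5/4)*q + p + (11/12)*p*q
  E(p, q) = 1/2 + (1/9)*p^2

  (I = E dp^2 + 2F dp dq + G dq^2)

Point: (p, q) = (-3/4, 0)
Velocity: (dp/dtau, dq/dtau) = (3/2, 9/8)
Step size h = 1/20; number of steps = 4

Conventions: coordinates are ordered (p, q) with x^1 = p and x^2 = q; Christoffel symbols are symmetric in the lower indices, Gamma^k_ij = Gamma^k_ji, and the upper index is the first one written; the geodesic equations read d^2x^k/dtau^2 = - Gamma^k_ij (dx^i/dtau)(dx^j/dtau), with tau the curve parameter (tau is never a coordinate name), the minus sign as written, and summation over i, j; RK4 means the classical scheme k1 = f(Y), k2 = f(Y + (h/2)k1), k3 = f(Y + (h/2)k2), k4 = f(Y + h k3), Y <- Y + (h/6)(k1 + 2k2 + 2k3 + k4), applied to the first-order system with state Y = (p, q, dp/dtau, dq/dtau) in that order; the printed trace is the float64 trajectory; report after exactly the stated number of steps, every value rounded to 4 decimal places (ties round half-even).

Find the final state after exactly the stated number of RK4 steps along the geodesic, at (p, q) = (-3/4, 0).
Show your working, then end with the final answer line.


f(Y) = (dp/dtau, dq/dtau, -Gamma^p_ij Y'^i Y'^j, -Gamma^q_ij Y'^i Y'^j) with the Gammas evaluated at the stage position; h = 0.050000; intermediate values shown to 6 dp
step 0: p = -0.7500, q = 0.0000, dp/dtau = 1.5000, dq/dtau = 1.1250
step 1:
  k1: at (p, q) = (-0.750000, 0.000000), (dp/dtau, dq/dtau) = (1.500000, 1.125000); Gamma_ppp = -0.004489, Gamma_ppq = 0.000000, Gamma_pqq = -2.528620, Gamma_qpp = 0.107744, Gamma_qpq = 0.000000, Gamma_qqq = 0.686869; k1 = (1.500000, 1.125000, 3.210385, -1.111742)
  k2: at (p, q) = (-0.712500, 0.028125), (dp/dtau, dq/dtau) = (1.580260, 1.097206); Gamma_ppp = 0.003292, Gamma_ppq = 0.000000, Gamma_pqq = -2.464752, Gamma_qpp = 0.105738, Gamma_qpq = 0.000000, Gamma_qqq = 0.694131; k2 = (1.580260, 1.097206, 2.959001, -1.099689)
  k3: at (p, q) = (-0.710494, 0.027430), (dp/dtau, dq/dtau) = (1.573975, 1.097508); Gamma_ppp = 0.003121, Gamma_ppq = 0.000000, Gamma_pqq = -2.466231, Gamma_qpp = 0.105789, Gamma_qpq = 0.000000, Gamma_qqq = 0.694742; k3 = (1.573975, 1.097508, 2.962900, -1.098913)
  k4: at (p, q) = (-0.671301, 0.054875), (dp/dtau, dq/dtau) = (1.648145, 1.070054); Gamma_ppp = 0.010377, Gamma_ppq = 0.000000, Gamma_pqq = -2.405327, Gamma_qpp = 0.103788, Gamma_qpq = 0.000000, Gamma_qqq = 0.700895; k4 = (1.648145, 1.070054, 2.725952, -1.084464)
  Y <- Y + (h/6)(k1 + 2k2 + 2k3 + k4): p = -0.6712, q = 0.0549, dp/dtau = 1.6482, dq/dtau = 1.0701
step 2:
  k1: at (p, q) = (-0.671195, 0.054871), (dp/dtau, dq/dtau) = (1.648168, 1.070055); Gamma_ppp = 0.010376, Gamma_ppq = 0.000000, Gamma_pqq = -2.405335, Gamma_qpp = 0.103788, Gamma_qpq = 0.000000, Gamma_qqq = 0.700922; k1 = (1.648168, 1.070055, 2.725964, -1.084505)
  k2: at (p, q) = (-0.629991, 0.081622), (dp/dtau, dq/dtau) = (1.716317, 1.042942); Gamma_ppp = 0.017134, Gamma_ppq = 0.000000, Gamma_pqq = -2.347473, Gamma_qpp = 0.101805, Gamma_qpq = 0.000000, Gamma_qqq = 0.706194; k2 = (1.716317, 1.042942, 2.502940, -1.068039)
  k3: at (p, q) = (-0.628287, 0.080944), (dp/dtau, dq/dtau) = (1.710741, 1.043354); Gamma_ppp = 0.016982, Gamma_ppq = 0.000000, Gamma_pqq = -2.348846, Gamma_qpp = 0.101852, Gamma_qpq = 0.000000, Gamma_qqq = 0.706733; k3 = (1.710741, 1.043354, 2.507223, -1.067424)
  k4: at (p, q) = (-0.585658, 0.107038), (dp/dtau, dq/dtau) = (1.773529, 1.016684); Gamma_ppp = 0.023292, Gamma_ppq = 0.000000, Gamma_pqq = -2.293901, Gamma_qpp = 0.099890, Gamma_qpq = 0.000000, Gamma_qqq = 0.711117; k4 = (1.773529, 1.016684, 2.297818, -1.049239)
  Y <- Y + (h/6)(k1 + 2k2 + 2k3 + k4): p = -0.5856, q = 0.1070, dp/dtau = 1.7735, dq/dtau = 1.0167
step 3:
  k1: at (p, q) = (-0.585563, 0.107032), (dp/dtau, dq/dtau) = (1.773535, 1.016683); Gamma_ppp = 0.023291, Gamma_ppq = 0.000000, Gamma_pqq = -2.293912, Gamma_qpp = 0.099891, Gamma_qpq = 0.000000, Gamma_qqq = 0.711140; k1 = (1.773535, 1.016683, 2.297827, -1.049264)
  k2: at (p, q) = (-0.541225, 0.132449), (dp/dtau, dq/dtau) = (1.830981, 0.990451); Gamma_ppp = 0.029176, Gamma_ppq = 0.000000, Gamma_pqq = -2.241902, Gamma_qpp = 0.097960, Gamma_qpq = 0.000000, Gamma_qqq = 0.714831; k2 = (1.830981, 0.990451, 2.101477, -1.029654)
  k3: at (p, q) = (-0.539789, 0.131793), (dp/dtau, dq/dtau) = (1.826072, 0.990941); Gamma_ppp = 0.029042, Gamma_ppq = 0.000000, Gamma_pqq = -2.243161, Gamma_qpp = 0.098004, Gamma_qpq = 0.000000, Gamma_qqq = 0.715310; k3 = (1.826072, 0.990941, 2.105864, -1.029207)
  k4: at (p, q) = (-0.494259, 0.156579), (dp/dtau, dq/dtau) = (1.878829, 0.965222); Gamma_ppp = 0.034548, Gamma_ppq = 0.000000, Gamma_pqq = -2.193889, Gamma_qpp = 0.096106, Gamma_qpq = 0.000000, Gamma_qqq = 0.718306; k4 = (1.878829, 0.965222, 1.921992, -1.008466)
  Y <- Y + (h/6)(k1 + 2k2 + 2k3 + k4): p = -0.4942, q = 0.1566, dp/dtau = 1.8788, dq/dtau = 0.9652
step 4:
  k1: at (p, q) = (-0.494176, 0.156571), (dp/dtau, dq/dtau) = (1.878823, 0.965221); Gamma_ppp = 0.034546, Gamma_ppq = 0.000000, Gamma_pqq = -2.193902, Gamma_qpp = 0.096106, Gamma_qpq = 0.000000, Gamma_qqq = 0.718326; k1 = (1.878823, 0.965221, 1.922002, -1.008481)
  k2: at (p, q) = (-0.447205, 0.180701), (dp/dtau, dq/dtau) = (1.926873, 0.940009); Gamma_ppp = 0.039692, Gamma_ppq = 0.000000, Gamma_pqq = -2.147349, Gamma_qpp = 0.094247, Gamma_qpq = 0.000000, Gamma_qqq = 0.720793; k2 = (1.926873, 0.940009, 1.750061, -0.986829)
  k3: at (p, q) = (-0.446004, 0.180071), (dp/dtau, dq/dtau) = (1.922574, 0.940550); Gamma_ppp = 0.039573, Gamma_ppq = 0.000000, Gamma_pqq = -2.148492, Gamma_qpp = 0.094288, Gamma_qpq = 0.000000, Gamma_qqq = 0.721224; k3 = (1.922574, 0.940550, 1.754355, -0.986534)
  k4: at (p, q) = (-0.398047, 0.203598), (dp/dtau, dq/dtau) = (1.966541, 0.915894); Gamma_ppp = 0.044399, Gamma_ppq = 0.000000, Gamma_pqq = -2.104425, Gamma_qpp = 0.092468, Gamma_qpq = 0.000000, Gamma_qqq = 0.723159; k4 = (1.966541, 0.915894, 1.593618, -0.964229)
  Y <- Y + (h/6)(k1 + 2k2 + 2k3 + k4): p = -0.3980, q = 0.2036, dp/dtau = 1.9665, dq/dtau = 0.9159

Answer: p = -0.3980, q = 0.2036, dp/dtau = 1.9665, dq/dtau = 0.9159
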